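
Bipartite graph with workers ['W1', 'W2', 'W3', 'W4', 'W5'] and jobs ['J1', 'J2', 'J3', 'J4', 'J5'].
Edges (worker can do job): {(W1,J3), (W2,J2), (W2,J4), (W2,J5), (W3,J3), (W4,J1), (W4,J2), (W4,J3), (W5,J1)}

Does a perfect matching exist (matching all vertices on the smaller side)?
No, maximum matching has size 4 < 5

Maximum matching has size 4, need 5 for perfect matching.
Unmatched workers: ['W1']
Unmatched jobs: ['J4']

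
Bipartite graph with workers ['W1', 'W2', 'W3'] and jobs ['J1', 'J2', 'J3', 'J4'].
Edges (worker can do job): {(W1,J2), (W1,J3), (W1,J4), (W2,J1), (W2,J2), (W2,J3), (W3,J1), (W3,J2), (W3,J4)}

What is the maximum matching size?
Maximum matching size = 3

Maximum matching: {(W1,J2), (W2,J3), (W3,J1)}
Size: 3

This assigns 3 workers to 3 distinct jobs.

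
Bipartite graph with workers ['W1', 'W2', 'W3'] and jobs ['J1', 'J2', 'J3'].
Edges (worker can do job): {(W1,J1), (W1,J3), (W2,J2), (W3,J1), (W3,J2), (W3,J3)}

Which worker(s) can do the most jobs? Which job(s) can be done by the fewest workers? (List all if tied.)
Most versatile: W3 (3 jobs); Least covered: J1, J2, J3 (2 workers)

Worker degrees (jobs they can do): W1:2, W2:1, W3:3
Job degrees (workers who can do it): J1:2, J2:2, J3:2

Maximum worker degree is 3, achieved by: W3
Minimum job degree is 2, achieved by: J1, J2, J3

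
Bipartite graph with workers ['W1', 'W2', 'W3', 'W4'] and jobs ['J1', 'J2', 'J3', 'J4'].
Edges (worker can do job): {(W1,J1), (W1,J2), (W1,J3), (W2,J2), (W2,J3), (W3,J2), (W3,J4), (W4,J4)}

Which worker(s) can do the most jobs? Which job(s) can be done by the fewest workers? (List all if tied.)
Most versatile: W1 (3 jobs); Least covered: J1 (1 workers)

Worker degrees (jobs they can do): W1:3, W2:2, W3:2, W4:1
Job degrees (workers who can do it): J1:1, J2:3, J3:2, J4:2

Maximum worker degree is 3, achieved by: W1
Minimum job degree is 1, achieved by: J1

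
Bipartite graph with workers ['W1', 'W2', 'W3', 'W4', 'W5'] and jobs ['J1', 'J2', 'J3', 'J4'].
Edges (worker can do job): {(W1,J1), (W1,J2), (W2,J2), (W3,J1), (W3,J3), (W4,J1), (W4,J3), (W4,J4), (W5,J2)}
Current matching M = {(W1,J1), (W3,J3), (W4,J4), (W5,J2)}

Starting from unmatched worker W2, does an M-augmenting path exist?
No augmenting path from W2

Alternating search from W2 reaches jobs: {J2}.
Every reachable job is already matched in M, and following those matched edges back to workers exposes no further unvisited jobs.
No M-augmenting path from W2 exists.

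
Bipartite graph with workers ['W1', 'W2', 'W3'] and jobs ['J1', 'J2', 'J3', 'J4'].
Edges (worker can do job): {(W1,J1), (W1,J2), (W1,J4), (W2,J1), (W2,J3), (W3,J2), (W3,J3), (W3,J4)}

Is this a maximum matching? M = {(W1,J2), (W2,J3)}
No, size 2 is not maximum

Proposed matching has size 2.
Maximum matching size for this graph: 3.

This is NOT maximum - can be improved to size 3.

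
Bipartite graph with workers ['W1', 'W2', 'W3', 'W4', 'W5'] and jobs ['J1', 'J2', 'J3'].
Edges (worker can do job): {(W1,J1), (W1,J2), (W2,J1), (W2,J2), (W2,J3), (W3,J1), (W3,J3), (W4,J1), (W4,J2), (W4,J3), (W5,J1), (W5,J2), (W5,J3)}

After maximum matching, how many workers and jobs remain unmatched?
Unmatched: 2 workers, 0 jobs

Maximum matching size: 3
Workers: 5 total, 3 matched, 2 unmatched
Jobs: 3 total, 3 matched, 0 unmatched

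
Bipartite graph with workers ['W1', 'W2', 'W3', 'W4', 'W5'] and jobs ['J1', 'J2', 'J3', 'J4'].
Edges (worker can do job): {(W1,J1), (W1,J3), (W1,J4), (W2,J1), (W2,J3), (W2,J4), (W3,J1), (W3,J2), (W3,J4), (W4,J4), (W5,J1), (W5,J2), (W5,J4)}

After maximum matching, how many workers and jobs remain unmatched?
Unmatched: 1 workers, 0 jobs

Maximum matching size: 4
Workers: 5 total, 4 matched, 1 unmatched
Jobs: 4 total, 4 matched, 0 unmatched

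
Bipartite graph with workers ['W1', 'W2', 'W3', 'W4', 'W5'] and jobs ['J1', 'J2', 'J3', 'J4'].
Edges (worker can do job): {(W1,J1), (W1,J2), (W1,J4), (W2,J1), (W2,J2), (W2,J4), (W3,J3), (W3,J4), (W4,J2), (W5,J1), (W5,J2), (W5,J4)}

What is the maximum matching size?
Maximum matching size = 4

Maximum matching: {(W1,J4), (W3,J3), (W4,J2), (W5,J1)}
Size: 4

This assigns 4 workers to 4 distinct jobs.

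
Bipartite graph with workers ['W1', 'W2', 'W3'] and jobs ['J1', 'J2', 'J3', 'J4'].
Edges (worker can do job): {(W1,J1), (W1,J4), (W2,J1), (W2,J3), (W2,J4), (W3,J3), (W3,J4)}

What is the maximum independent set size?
Maximum independent set = 4

By König's theorem:
- Min vertex cover = Max matching = 3
- Max independent set = Total vertices - Min vertex cover
- Max independent set = 7 - 3 = 4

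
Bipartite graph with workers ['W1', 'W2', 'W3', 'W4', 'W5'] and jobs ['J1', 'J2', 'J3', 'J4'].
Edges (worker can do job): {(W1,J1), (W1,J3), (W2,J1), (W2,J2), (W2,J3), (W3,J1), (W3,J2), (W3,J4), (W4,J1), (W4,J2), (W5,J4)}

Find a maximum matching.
Matching: {(W1,J3), (W3,J1), (W4,J2), (W5,J4)}

Maximum matching (size 4):
  W1 → J3
  W3 → J1
  W4 → J2
  W5 → J4

Each worker is assigned to at most one job, and each job to at most one worker.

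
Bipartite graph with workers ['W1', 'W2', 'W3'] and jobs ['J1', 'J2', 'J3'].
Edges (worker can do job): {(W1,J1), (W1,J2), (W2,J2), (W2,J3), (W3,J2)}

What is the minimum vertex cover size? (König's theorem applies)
Minimum vertex cover size = 3

By König's theorem: in bipartite graphs,
min vertex cover = max matching = 3

Maximum matching has size 3, so minimum vertex cover also has size 3.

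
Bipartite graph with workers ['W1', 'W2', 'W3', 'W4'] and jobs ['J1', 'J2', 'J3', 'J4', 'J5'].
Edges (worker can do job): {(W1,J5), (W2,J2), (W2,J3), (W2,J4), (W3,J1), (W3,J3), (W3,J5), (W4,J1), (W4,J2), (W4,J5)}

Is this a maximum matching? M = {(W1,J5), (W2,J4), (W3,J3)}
No, size 3 is not maximum

Proposed matching has size 3.
Maximum matching size for this graph: 4.

This is NOT maximum - can be improved to size 4.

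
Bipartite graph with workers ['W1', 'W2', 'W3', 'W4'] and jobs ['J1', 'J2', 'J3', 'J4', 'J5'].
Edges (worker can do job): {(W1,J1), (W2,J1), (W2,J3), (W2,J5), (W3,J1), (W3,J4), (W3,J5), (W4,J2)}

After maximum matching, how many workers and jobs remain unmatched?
Unmatched: 0 workers, 1 jobs

Maximum matching size: 4
Workers: 4 total, 4 matched, 0 unmatched
Jobs: 5 total, 4 matched, 1 unmatched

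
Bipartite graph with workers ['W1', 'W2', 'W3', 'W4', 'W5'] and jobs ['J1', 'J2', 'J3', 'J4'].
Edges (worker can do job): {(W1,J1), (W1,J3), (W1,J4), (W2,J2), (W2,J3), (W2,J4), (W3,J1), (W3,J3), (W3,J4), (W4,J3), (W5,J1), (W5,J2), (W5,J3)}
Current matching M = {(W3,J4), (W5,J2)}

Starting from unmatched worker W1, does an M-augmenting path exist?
Yes: W1 → J3

An M-augmenting path alternates non-matching / matching edges, starting and ending at unmatched vertices.
Path: W1 → J3
(J3 is unmatched in M, so the path is augmenting.)
Flipping edges along this path would increase |M| from 2 to 3.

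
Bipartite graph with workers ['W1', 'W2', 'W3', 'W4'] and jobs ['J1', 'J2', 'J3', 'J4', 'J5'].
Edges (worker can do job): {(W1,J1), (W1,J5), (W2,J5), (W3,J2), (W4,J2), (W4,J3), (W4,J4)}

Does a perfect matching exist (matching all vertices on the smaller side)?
Yes, perfect matching exists (size 4)

Perfect matching: {(W1,J1), (W2,J5), (W3,J2), (W4,J4)}
All 4 vertices on the smaller side are matched.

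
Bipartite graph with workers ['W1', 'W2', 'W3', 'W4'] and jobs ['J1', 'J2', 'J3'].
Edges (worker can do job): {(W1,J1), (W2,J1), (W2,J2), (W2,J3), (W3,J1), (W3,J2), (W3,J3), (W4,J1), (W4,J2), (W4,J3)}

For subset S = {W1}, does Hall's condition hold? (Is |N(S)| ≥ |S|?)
Yes: |N(S)| = 1, |S| = 1

Subset S = {W1}
Neighbors N(S) = {J1}

|N(S)| = 1, |S| = 1
Hall's condition: |N(S)| ≥ |S| is satisfied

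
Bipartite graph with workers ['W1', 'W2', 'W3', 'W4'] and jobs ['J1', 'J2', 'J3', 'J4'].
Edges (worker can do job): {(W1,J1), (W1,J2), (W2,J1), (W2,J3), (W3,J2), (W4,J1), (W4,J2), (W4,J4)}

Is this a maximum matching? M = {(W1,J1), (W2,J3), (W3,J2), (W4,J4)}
Yes, size 4 is maximum

Proposed matching has size 4.
Maximum matching size for this graph: 4.

This is a maximum matching.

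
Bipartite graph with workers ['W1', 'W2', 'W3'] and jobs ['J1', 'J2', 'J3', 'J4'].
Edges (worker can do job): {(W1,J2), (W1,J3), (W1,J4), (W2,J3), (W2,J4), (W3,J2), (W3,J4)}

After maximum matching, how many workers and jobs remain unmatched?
Unmatched: 0 workers, 1 jobs

Maximum matching size: 3
Workers: 3 total, 3 matched, 0 unmatched
Jobs: 4 total, 3 matched, 1 unmatched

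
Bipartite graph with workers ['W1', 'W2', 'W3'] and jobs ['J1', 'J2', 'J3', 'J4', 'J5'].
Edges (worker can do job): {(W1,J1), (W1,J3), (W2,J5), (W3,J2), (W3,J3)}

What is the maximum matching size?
Maximum matching size = 3

Maximum matching: {(W1,J1), (W2,J5), (W3,J3)}
Size: 3

This assigns 3 workers to 3 distinct jobs.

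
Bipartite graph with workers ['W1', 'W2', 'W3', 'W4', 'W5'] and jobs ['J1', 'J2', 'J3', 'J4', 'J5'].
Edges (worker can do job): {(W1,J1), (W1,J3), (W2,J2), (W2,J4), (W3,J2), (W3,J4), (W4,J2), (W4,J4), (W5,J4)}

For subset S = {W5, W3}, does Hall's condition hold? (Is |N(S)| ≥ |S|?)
Yes: |N(S)| = 2, |S| = 2

Subset S = {W5, W3}
Neighbors N(S) = {J2, J4}

|N(S)| = 2, |S| = 2
Hall's condition: |N(S)| ≥ |S| is satisfied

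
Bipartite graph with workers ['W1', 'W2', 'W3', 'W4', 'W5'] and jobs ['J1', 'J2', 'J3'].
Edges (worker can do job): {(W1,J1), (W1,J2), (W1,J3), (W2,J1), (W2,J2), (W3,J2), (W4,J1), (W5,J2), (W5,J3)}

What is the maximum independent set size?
Maximum independent set = 5

By König's theorem:
- Min vertex cover = Max matching = 3
- Max independent set = Total vertices - Min vertex cover
- Max independent set = 8 - 3 = 5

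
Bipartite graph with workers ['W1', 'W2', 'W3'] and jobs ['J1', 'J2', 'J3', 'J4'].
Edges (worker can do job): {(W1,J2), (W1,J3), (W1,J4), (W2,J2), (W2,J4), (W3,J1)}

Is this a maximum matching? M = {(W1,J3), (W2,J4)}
No, size 2 is not maximum

Proposed matching has size 2.
Maximum matching size for this graph: 3.

This is NOT maximum - can be improved to size 3.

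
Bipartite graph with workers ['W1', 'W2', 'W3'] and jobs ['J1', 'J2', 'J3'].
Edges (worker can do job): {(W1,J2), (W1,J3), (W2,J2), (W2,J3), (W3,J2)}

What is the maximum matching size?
Maximum matching size = 2

Maximum matching: {(W1,J3), (W3,J2)}
Size: 2

This assigns 2 workers to 2 distinct jobs.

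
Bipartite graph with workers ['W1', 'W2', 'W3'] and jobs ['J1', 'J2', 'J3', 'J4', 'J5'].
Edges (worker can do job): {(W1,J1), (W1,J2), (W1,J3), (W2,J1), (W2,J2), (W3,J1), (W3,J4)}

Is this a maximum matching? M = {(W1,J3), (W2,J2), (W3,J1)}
Yes, size 3 is maximum

Proposed matching has size 3.
Maximum matching size for this graph: 3.

This is a maximum matching.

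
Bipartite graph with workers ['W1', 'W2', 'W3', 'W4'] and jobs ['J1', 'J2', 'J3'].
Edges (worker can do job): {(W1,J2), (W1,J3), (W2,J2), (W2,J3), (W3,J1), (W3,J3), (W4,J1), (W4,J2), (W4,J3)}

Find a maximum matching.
Matching: {(W1,J3), (W3,J1), (W4,J2)}

Maximum matching (size 3):
  W1 → J3
  W3 → J1
  W4 → J2

Each worker is assigned to at most one job, and each job to at most one worker.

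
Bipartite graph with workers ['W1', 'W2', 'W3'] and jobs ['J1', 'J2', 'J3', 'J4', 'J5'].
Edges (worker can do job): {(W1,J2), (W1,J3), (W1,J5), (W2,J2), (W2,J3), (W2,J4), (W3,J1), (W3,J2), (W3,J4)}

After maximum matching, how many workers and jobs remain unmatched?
Unmatched: 0 workers, 2 jobs

Maximum matching size: 3
Workers: 3 total, 3 matched, 0 unmatched
Jobs: 5 total, 3 matched, 2 unmatched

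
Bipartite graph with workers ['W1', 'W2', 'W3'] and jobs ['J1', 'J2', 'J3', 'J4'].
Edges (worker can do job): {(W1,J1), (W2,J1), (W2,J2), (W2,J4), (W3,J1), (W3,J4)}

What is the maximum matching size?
Maximum matching size = 3

Maximum matching: {(W1,J1), (W2,J2), (W3,J4)}
Size: 3

This assigns 3 workers to 3 distinct jobs.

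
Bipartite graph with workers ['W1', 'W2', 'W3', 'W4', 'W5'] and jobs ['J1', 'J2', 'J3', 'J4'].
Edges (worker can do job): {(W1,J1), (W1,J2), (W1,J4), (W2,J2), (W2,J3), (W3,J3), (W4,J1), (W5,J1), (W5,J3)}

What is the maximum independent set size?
Maximum independent set = 5

By König's theorem:
- Min vertex cover = Max matching = 4
- Max independent set = Total vertices - Min vertex cover
- Max independent set = 9 - 4 = 5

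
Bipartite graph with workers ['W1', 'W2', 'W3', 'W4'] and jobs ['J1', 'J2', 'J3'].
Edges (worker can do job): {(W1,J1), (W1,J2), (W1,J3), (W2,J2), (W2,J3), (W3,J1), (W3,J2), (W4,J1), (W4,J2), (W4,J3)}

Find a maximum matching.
Matching: {(W1,J3), (W3,J2), (W4,J1)}

Maximum matching (size 3):
  W1 → J3
  W3 → J2
  W4 → J1

Each worker is assigned to at most one job, and each job to at most one worker.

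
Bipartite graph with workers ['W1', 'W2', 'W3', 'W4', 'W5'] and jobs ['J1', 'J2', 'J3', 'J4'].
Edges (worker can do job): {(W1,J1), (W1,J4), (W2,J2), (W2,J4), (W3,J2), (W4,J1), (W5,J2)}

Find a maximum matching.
Matching: {(W1,J4), (W3,J2), (W4,J1)}

Maximum matching (size 3):
  W1 → J4
  W3 → J2
  W4 → J1

Each worker is assigned to at most one job, and each job to at most one worker.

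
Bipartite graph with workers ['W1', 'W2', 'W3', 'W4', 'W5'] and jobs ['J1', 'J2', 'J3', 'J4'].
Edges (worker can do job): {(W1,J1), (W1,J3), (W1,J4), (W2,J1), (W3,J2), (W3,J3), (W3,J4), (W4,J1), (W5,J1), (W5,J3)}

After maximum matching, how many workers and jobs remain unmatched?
Unmatched: 1 workers, 0 jobs

Maximum matching size: 4
Workers: 5 total, 4 matched, 1 unmatched
Jobs: 4 total, 4 matched, 0 unmatched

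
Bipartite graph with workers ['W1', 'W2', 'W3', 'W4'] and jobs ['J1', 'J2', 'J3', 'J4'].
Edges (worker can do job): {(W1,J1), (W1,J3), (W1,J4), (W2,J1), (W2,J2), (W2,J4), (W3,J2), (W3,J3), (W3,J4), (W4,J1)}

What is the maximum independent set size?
Maximum independent set = 4

By König's theorem:
- Min vertex cover = Max matching = 4
- Max independent set = Total vertices - Min vertex cover
- Max independent set = 8 - 4 = 4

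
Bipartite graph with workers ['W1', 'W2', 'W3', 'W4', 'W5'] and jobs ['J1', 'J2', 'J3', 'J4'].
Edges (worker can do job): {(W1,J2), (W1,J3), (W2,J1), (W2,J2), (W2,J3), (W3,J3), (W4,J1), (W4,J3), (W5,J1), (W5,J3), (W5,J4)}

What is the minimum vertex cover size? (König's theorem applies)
Minimum vertex cover size = 4

By König's theorem: in bipartite graphs,
min vertex cover = max matching = 4

Maximum matching has size 4, so minimum vertex cover also has size 4.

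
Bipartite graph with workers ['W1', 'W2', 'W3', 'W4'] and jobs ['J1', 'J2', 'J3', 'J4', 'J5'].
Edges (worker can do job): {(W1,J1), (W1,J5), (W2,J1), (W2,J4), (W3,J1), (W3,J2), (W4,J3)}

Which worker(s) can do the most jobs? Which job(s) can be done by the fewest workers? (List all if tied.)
Most versatile: W1, W2, W3 (2 jobs); Least covered: J2, J3, J4, J5 (1 workers)

Worker degrees (jobs they can do): W1:2, W2:2, W3:2, W4:1
Job degrees (workers who can do it): J1:3, J2:1, J3:1, J4:1, J5:1

Maximum worker degree is 2, achieved by: W1, W2, W3
Minimum job degree is 1, achieved by: J2, J3, J4, J5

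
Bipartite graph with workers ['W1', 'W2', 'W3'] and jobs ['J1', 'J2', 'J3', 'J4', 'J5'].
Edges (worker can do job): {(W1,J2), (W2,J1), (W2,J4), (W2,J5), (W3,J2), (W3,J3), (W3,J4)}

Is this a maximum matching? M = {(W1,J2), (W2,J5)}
No, size 2 is not maximum

Proposed matching has size 2.
Maximum matching size for this graph: 3.

This is NOT maximum - can be improved to size 3.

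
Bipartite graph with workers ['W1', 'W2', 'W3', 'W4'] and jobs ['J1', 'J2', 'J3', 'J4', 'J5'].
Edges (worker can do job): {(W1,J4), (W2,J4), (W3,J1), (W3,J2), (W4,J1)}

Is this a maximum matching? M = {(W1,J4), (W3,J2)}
No, size 2 is not maximum

Proposed matching has size 2.
Maximum matching size for this graph: 3.

This is NOT maximum - can be improved to size 3.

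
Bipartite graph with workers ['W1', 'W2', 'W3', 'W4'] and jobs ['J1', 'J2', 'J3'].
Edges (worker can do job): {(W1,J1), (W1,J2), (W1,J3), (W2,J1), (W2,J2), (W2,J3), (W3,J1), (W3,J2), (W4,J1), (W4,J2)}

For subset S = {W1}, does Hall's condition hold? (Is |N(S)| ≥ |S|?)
Yes: |N(S)| = 3, |S| = 1

Subset S = {W1}
Neighbors N(S) = {J1, J2, J3}

|N(S)| = 3, |S| = 1
Hall's condition: |N(S)| ≥ |S| is satisfied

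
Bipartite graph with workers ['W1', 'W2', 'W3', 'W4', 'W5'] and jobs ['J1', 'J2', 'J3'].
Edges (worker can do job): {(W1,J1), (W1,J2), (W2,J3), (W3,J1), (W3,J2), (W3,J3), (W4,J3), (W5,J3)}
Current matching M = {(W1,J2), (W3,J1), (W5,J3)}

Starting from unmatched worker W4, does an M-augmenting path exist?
No augmenting path from W4

Alternating search from W4 reaches jobs: {J3}.
Every reachable job is already matched in M, and following those matched edges back to workers exposes no further unvisited jobs.
No M-augmenting path from W4 exists.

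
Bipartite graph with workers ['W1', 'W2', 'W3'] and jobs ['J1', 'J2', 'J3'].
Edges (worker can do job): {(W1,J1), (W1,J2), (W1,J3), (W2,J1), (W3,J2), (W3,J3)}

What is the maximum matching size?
Maximum matching size = 3

Maximum matching: {(W1,J2), (W2,J1), (W3,J3)}
Size: 3

This assigns 3 workers to 3 distinct jobs.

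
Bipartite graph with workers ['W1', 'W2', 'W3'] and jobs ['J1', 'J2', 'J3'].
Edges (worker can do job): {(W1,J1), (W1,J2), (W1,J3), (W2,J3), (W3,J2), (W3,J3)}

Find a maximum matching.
Matching: {(W1,J1), (W2,J3), (W3,J2)}

Maximum matching (size 3):
  W1 → J1
  W2 → J3
  W3 → J2

Each worker is assigned to at most one job, and each job to at most one worker.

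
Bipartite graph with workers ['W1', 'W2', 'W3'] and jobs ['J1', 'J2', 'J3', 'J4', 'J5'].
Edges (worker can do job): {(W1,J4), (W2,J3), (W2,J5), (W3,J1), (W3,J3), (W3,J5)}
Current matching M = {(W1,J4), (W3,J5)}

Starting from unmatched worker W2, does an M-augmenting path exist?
Yes: W2 → J5 → W3 → J3

An M-augmenting path alternates non-matching / matching edges, starting and ending at unmatched vertices.
Path: W2 → J5 → W3 → J3
(J3 is unmatched in M, so the path is augmenting.)
Flipping edges along this path would increase |M| from 2 to 3.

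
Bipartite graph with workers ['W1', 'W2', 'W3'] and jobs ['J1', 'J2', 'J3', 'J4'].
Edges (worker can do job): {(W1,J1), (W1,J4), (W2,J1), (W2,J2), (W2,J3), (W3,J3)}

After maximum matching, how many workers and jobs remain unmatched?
Unmatched: 0 workers, 1 jobs

Maximum matching size: 3
Workers: 3 total, 3 matched, 0 unmatched
Jobs: 4 total, 3 matched, 1 unmatched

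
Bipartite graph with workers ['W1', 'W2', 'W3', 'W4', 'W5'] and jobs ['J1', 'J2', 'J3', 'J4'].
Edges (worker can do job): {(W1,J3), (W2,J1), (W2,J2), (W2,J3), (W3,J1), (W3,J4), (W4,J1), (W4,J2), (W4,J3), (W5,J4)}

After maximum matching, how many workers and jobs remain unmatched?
Unmatched: 1 workers, 0 jobs

Maximum matching size: 4
Workers: 5 total, 4 matched, 1 unmatched
Jobs: 4 total, 4 matched, 0 unmatched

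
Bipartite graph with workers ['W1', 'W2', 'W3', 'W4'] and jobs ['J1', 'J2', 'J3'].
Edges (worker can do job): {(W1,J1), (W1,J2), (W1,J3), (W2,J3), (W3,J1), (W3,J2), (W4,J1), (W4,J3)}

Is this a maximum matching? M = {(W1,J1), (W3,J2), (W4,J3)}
Yes, size 3 is maximum

Proposed matching has size 3.
Maximum matching size for this graph: 3.

This is a maximum matching.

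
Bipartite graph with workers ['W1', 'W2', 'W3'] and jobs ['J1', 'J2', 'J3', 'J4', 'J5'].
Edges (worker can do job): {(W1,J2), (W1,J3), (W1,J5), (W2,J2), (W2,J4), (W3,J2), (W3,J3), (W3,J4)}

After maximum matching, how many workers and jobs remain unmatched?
Unmatched: 0 workers, 2 jobs

Maximum matching size: 3
Workers: 3 total, 3 matched, 0 unmatched
Jobs: 5 total, 3 matched, 2 unmatched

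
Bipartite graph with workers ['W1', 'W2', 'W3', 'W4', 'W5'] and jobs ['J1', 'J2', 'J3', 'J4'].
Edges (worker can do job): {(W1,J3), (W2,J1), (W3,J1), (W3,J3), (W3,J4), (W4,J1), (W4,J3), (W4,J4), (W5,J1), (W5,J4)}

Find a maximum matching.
Matching: {(W3,J1), (W4,J3), (W5,J4)}

Maximum matching (size 3):
  W3 → J1
  W4 → J3
  W5 → J4

Each worker is assigned to at most one job, and each job to at most one worker.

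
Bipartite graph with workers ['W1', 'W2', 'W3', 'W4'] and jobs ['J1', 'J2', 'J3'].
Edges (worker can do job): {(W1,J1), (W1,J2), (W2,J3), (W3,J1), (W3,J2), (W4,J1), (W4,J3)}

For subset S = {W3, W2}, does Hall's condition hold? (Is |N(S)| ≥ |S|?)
Yes: |N(S)| = 3, |S| = 2

Subset S = {W3, W2}
Neighbors N(S) = {J1, J2, J3}

|N(S)| = 3, |S| = 2
Hall's condition: |N(S)| ≥ |S| is satisfied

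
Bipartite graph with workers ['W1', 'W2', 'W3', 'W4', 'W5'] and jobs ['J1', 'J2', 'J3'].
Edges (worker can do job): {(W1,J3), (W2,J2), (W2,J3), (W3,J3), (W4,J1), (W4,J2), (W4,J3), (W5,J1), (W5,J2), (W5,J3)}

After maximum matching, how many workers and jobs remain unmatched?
Unmatched: 2 workers, 0 jobs

Maximum matching size: 3
Workers: 5 total, 3 matched, 2 unmatched
Jobs: 3 total, 3 matched, 0 unmatched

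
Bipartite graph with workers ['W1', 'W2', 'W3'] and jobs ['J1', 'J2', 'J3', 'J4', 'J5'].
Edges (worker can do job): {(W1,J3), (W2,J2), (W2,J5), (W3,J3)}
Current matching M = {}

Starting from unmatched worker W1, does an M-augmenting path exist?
Yes: W1 → J3

An M-augmenting path alternates non-matching / matching edges, starting and ending at unmatched vertices.
Path: W1 → J3
(J3 is unmatched in M, so the path is augmenting.)
Flipping edges along this path would increase |M| from 0 to 1.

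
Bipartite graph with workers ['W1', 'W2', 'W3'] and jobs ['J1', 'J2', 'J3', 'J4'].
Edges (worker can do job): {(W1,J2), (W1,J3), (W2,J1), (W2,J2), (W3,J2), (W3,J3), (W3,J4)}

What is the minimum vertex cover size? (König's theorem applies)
Minimum vertex cover size = 3

By König's theorem: in bipartite graphs,
min vertex cover = max matching = 3

Maximum matching has size 3, so minimum vertex cover also has size 3.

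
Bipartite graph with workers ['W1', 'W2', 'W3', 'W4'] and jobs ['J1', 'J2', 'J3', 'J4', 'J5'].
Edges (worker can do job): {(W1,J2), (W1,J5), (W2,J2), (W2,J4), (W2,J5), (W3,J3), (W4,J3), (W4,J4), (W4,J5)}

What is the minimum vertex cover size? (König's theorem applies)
Minimum vertex cover size = 4

By König's theorem: in bipartite graphs,
min vertex cover = max matching = 4

Maximum matching has size 4, so minimum vertex cover also has size 4.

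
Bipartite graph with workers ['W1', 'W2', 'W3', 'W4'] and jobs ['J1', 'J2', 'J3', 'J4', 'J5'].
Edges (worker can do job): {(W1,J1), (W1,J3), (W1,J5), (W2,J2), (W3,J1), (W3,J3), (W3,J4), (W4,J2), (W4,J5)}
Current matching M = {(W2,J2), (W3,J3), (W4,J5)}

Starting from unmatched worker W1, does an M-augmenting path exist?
Yes: W1 → J3 → W3 → J1

An M-augmenting path alternates non-matching / matching edges, starting and ending at unmatched vertices.
Path: W1 → J3 → W3 → J1
(J1 is unmatched in M, so the path is augmenting.)
Flipping edges along this path would increase |M| from 3 to 4.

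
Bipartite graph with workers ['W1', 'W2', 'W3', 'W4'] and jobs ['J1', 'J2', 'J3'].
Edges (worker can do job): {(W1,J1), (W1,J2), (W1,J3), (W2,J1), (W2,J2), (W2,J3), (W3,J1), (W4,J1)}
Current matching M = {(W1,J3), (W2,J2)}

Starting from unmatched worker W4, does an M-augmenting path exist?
Yes: W4 → J1

An M-augmenting path alternates non-matching / matching edges, starting and ending at unmatched vertices.
Path: W4 → J1
(J1 is unmatched in M, so the path is augmenting.)
Flipping edges along this path would increase |M| from 2 to 3.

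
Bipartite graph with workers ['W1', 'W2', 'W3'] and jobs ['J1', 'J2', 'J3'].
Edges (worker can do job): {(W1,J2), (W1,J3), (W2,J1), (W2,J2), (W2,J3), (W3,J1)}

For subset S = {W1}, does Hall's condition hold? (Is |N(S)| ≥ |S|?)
Yes: |N(S)| = 2, |S| = 1

Subset S = {W1}
Neighbors N(S) = {J2, J3}

|N(S)| = 2, |S| = 1
Hall's condition: |N(S)| ≥ |S| is satisfied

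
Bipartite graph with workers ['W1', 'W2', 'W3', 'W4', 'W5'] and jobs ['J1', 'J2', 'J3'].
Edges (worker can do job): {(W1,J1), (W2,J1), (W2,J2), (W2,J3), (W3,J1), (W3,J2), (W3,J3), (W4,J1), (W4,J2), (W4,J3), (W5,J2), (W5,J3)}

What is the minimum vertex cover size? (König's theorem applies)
Minimum vertex cover size = 3

By König's theorem: in bipartite graphs,
min vertex cover = max matching = 3

Maximum matching has size 3, so minimum vertex cover also has size 3.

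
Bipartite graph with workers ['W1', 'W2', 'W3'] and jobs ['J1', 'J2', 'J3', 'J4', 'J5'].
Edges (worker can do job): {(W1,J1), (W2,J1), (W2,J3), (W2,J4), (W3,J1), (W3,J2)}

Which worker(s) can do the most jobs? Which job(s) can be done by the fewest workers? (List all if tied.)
Most versatile: W2 (3 jobs); Least covered: J5 (0 workers)

Worker degrees (jobs they can do): W1:1, W2:3, W3:2
Job degrees (workers who can do it): J1:3, J2:1, J3:1, J4:1, J5:0

Maximum worker degree is 3, achieved by: W2
Minimum job degree is 0, achieved by: J5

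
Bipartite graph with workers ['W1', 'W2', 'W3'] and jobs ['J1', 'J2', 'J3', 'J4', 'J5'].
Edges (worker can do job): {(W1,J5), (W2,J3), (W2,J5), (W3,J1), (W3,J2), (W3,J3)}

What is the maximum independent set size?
Maximum independent set = 5

By König's theorem:
- Min vertex cover = Max matching = 3
- Max independent set = Total vertices - Min vertex cover
- Max independent set = 8 - 3 = 5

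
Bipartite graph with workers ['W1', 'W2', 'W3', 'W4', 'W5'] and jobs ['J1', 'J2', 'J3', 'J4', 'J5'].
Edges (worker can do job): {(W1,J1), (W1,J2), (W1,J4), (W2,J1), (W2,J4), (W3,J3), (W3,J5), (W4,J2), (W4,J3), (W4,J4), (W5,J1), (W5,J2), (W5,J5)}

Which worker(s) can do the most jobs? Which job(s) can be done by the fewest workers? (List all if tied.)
Most versatile: W1, W4, W5 (3 jobs); Least covered: J3, J5 (2 workers)

Worker degrees (jobs they can do): W1:3, W2:2, W3:2, W4:3, W5:3
Job degrees (workers who can do it): J1:3, J2:3, J3:2, J4:3, J5:2

Maximum worker degree is 3, achieved by: W1, W4, W5
Minimum job degree is 2, achieved by: J3, J5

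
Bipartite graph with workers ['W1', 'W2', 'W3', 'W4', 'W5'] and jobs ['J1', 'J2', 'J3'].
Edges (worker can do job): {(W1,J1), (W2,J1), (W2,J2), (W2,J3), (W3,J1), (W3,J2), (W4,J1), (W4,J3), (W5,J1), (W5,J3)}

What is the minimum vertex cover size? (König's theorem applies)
Minimum vertex cover size = 3

By König's theorem: in bipartite graphs,
min vertex cover = max matching = 3

Maximum matching has size 3, so minimum vertex cover also has size 3.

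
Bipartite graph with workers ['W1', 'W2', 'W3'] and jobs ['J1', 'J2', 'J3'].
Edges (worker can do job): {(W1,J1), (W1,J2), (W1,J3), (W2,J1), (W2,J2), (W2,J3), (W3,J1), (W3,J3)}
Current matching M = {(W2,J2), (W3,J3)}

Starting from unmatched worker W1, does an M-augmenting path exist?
Yes: W1 → J1

An M-augmenting path alternates non-matching / matching edges, starting and ending at unmatched vertices.
Path: W1 → J1
(J1 is unmatched in M, so the path is augmenting.)
Flipping edges along this path would increase |M| from 2 to 3.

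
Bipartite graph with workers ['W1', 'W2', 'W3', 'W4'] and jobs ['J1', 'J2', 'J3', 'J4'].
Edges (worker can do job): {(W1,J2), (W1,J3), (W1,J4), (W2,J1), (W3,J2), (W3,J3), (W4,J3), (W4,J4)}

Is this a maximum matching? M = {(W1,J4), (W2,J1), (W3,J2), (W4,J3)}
Yes, size 4 is maximum

Proposed matching has size 4.
Maximum matching size for this graph: 4.

This is a maximum matching.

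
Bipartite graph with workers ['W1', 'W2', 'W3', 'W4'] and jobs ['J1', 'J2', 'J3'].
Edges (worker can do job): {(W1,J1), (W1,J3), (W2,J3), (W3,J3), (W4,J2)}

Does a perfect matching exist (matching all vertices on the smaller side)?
Yes, perfect matching exists (size 3)

Perfect matching: {(W1,J1), (W3,J3), (W4,J2)}
All 3 vertices on the smaller side are matched.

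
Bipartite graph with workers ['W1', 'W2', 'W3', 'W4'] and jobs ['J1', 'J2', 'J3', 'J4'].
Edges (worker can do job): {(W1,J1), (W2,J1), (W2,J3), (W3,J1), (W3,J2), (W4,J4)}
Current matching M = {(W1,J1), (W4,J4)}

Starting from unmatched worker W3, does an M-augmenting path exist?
Yes: W3 → J2

An M-augmenting path alternates non-matching / matching edges, starting and ending at unmatched vertices.
Path: W3 → J2
(J2 is unmatched in M, so the path is augmenting.)
Flipping edges along this path would increase |M| from 2 to 3.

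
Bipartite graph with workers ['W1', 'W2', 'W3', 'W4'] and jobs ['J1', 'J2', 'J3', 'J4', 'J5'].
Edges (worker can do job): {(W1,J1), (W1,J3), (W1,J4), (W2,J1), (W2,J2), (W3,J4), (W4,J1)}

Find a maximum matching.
Matching: {(W1,J3), (W2,J2), (W3,J4), (W4,J1)}

Maximum matching (size 4):
  W1 → J3
  W2 → J2
  W3 → J4
  W4 → J1

Each worker is assigned to at most one job, and each job to at most one worker.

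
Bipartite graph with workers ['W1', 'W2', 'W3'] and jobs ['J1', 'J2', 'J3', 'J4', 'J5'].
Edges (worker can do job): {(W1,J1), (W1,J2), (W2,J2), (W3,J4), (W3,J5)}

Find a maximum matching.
Matching: {(W1,J1), (W2,J2), (W3,J4)}

Maximum matching (size 3):
  W1 → J1
  W2 → J2
  W3 → J4

Each worker is assigned to at most one job, and each job to at most one worker.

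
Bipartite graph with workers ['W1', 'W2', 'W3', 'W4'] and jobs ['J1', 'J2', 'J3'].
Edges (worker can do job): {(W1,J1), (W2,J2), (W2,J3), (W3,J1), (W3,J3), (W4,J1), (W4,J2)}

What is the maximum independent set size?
Maximum independent set = 4

By König's theorem:
- Min vertex cover = Max matching = 3
- Max independent set = Total vertices - Min vertex cover
- Max independent set = 7 - 3 = 4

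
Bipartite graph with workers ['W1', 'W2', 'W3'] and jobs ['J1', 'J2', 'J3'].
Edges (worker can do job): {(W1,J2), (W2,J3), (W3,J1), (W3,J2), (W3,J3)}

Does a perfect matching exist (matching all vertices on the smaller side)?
Yes, perfect matching exists (size 3)

Perfect matching: {(W1,J2), (W2,J3), (W3,J1)}
All 3 vertices on the smaller side are matched.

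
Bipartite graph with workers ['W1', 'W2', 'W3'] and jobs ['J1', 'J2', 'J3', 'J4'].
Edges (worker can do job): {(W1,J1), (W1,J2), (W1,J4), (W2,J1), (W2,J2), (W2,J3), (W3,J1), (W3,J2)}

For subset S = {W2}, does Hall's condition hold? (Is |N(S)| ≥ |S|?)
Yes: |N(S)| = 3, |S| = 1

Subset S = {W2}
Neighbors N(S) = {J1, J2, J3}

|N(S)| = 3, |S| = 1
Hall's condition: |N(S)| ≥ |S| is satisfied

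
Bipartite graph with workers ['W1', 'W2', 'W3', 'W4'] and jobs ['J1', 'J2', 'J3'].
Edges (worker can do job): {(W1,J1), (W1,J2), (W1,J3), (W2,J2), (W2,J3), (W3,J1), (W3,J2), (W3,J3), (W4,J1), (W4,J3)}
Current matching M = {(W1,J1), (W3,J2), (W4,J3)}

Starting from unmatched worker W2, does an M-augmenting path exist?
No augmenting path from W2

Alternating search from W2 reaches jobs: {J1, J2, J3}.
Every reachable job is already matched in M, and following those matched edges back to workers exposes no further unvisited jobs.
No M-augmenting path from W2 exists.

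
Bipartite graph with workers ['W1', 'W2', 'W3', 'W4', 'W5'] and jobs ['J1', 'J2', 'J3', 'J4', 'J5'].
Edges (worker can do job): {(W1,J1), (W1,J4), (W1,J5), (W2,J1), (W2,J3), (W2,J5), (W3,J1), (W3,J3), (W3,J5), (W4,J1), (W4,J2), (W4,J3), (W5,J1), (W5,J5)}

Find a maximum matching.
Matching: {(W1,J4), (W2,J3), (W3,J1), (W4,J2), (W5,J5)}

Maximum matching (size 5):
  W1 → J4
  W2 → J3
  W3 → J1
  W4 → J2
  W5 → J5

Each worker is assigned to at most one job, and each job to at most one worker.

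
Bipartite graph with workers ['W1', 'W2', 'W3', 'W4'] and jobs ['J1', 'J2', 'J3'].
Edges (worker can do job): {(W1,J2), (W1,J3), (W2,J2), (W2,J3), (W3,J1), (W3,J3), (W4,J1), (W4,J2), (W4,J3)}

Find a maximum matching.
Matching: {(W1,J2), (W3,J1), (W4,J3)}

Maximum matching (size 3):
  W1 → J2
  W3 → J1
  W4 → J3

Each worker is assigned to at most one job, and each job to at most one worker.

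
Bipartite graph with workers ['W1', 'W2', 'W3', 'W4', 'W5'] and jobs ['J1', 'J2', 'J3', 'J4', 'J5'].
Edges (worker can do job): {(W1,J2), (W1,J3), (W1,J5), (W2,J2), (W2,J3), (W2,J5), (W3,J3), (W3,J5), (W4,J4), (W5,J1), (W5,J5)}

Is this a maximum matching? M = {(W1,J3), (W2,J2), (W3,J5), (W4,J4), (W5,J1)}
Yes, size 5 is maximum

Proposed matching has size 5.
Maximum matching size for this graph: 5.

This is a maximum matching.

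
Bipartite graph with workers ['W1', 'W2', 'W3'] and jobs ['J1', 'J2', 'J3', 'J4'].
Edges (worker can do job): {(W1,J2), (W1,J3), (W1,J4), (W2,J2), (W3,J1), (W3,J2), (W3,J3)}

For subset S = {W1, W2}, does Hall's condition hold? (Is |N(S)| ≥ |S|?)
Yes: |N(S)| = 3, |S| = 2

Subset S = {W1, W2}
Neighbors N(S) = {J2, J3, J4}

|N(S)| = 3, |S| = 2
Hall's condition: |N(S)| ≥ |S| is satisfied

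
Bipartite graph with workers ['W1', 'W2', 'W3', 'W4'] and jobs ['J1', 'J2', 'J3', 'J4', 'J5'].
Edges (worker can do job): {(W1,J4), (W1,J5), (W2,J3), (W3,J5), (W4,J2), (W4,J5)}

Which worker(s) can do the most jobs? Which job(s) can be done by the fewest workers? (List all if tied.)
Most versatile: W1, W4 (2 jobs); Least covered: J1 (0 workers)

Worker degrees (jobs they can do): W1:2, W2:1, W3:1, W4:2
Job degrees (workers who can do it): J1:0, J2:1, J3:1, J4:1, J5:3

Maximum worker degree is 2, achieved by: W1, W4
Minimum job degree is 0, achieved by: J1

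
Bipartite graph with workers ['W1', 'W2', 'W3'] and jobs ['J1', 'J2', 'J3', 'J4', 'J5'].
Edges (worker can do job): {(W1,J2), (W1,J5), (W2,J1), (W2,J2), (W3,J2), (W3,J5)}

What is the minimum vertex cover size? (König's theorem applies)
Minimum vertex cover size = 3

By König's theorem: in bipartite graphs,
min vertex cover = max matching = 3

Maximum matching has size 3, so minimum vertex cover also has size 3.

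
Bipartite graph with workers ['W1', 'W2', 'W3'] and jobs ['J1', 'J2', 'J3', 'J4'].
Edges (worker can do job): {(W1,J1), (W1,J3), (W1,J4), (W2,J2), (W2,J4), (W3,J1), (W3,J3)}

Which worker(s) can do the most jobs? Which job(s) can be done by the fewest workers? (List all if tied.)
Most versatile: W1 (3 jobs); Least covered: J2 (1 workers)

Worker degrees (jobs they can do): W1:3, W2:2, W3:2
Job degrees (workers who can do it): J1:2, J2:1, J3:2, J4:2

Maximum worker degree is 3, achieved by: W1
Minimum job degree is 1, achieved by: J2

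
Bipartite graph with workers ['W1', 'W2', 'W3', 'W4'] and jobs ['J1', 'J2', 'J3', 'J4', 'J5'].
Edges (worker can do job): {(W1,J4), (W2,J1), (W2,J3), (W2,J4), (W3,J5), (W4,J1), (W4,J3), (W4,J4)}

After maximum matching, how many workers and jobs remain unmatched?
Unmatched: 0 workers, 1 jobs

Maximum matching size: 4
Workers: 4 total, 4 matched, 0 unmatched
Jobs: 5 total, 4 matched, 1 unmatched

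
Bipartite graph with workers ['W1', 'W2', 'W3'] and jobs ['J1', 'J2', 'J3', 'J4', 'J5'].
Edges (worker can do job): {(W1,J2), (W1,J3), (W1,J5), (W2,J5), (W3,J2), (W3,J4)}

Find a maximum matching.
Matching: {(W1,J3), (W2,J5), (W3,J4)}

Maximum matching (size 3):
  W1 → J3
  W2 → J5
  W3 → J4

Each worker is assigned to at most one job, and each job to at most one worker.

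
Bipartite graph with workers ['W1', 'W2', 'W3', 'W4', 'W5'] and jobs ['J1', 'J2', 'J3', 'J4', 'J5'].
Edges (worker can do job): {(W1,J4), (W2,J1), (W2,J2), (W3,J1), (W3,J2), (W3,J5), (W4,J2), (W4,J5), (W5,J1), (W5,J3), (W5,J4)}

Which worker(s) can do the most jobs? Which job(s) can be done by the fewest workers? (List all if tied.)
Most versatile: W3, W5 (3 jobs); Least covered: J3 (1 workers)

Worker degrees (jobs they can do): W1:1, W2:2, W3:3, W4:2, W5:3
Job degrees (workers who can do it): J1:3, J2:3, J3:1, J4:2, J5:2

Maximum worker degree is 3, achieved by: W3, W5
Minimum job degree is 1, achieved by: J3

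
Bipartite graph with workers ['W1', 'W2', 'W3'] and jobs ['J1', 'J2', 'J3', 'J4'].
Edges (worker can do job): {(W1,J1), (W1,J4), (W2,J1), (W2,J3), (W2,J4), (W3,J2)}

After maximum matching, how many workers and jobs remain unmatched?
Unmatched: 0 workers, 1 jobs

Maximum matching size: 3
Workers: 3 total, 3 matched, 0 unmatched
Jobs: 4 total, 3 matched, 1 unmatched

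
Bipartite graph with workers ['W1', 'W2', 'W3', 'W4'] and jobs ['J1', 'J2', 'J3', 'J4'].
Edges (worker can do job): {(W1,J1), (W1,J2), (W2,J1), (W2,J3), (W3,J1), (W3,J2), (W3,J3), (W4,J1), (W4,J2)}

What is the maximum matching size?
Maximum matching size = 3

Maximum matching: {(W2,J3), (W3,J2), (W4,J1)}
Size: 3

This assigns 3 workers to 3 distinct jobs.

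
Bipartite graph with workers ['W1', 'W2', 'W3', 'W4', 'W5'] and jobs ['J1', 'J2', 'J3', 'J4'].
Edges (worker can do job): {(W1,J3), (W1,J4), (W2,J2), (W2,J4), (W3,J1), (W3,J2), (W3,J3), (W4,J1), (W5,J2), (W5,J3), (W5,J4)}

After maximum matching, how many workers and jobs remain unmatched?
Unmatched: 1 workers, 0 jobs

Maximum matching size: 4
Workers: 5 total, 4 matched, 1 unmatched
Jobs: 4 total, 4 matched, 0 unmatched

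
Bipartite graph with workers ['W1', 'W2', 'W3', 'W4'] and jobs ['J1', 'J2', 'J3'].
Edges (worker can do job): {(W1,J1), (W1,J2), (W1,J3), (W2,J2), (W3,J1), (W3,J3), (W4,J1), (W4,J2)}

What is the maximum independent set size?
Maximum independent set = 4

By König's theorem:
- Min vertex cover = Max matching = 3
- Max independent set = Total vertices - Min vertex cover
- Max independent set = 7 - 3 = 4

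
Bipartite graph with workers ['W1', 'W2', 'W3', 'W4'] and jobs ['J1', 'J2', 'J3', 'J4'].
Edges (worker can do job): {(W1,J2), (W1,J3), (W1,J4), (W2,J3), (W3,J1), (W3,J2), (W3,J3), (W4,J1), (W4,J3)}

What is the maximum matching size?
Maximum matching size = 4

Maximum matching: {(W1,J4), (W2,J3), (W3,J2), (W4,J1)}
Size: 4

This assigns 4 workers to 4 distinct jobs.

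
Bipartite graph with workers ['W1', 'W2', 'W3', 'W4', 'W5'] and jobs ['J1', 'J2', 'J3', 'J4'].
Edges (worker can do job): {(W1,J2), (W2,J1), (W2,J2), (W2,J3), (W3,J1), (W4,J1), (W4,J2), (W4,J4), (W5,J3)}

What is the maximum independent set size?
Maximum independent set = 5

By König's theorem:
- Min vertex cover = Max matching = 4
- Max independent set = Total vertices - Min vertex cover
- Max independent set = 9 - 4 = 5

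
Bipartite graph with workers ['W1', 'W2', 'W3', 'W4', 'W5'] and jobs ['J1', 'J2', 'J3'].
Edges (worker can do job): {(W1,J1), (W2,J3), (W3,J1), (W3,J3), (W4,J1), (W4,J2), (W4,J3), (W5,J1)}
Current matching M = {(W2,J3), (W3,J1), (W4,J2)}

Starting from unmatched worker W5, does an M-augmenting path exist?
No augmenting path from W5

Alternating search from W5 reaches jobs: {J1, J3}.
Every reachable job is already matched in M, and following those matched edges back to workers exposes no further unvisited jobs.
No M-augmenting path from W5 exists.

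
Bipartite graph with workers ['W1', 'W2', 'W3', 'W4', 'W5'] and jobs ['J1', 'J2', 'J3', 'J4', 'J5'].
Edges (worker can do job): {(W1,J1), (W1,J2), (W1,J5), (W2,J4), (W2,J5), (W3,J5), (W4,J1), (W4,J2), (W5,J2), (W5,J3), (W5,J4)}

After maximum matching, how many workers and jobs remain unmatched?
Unmatched: 0 workers, 0 jobs

Maximum matching size: 5
Workers: 5 total, 5 matched, 0 unmatched
Jobs: 5 total, 5 matched, 0 unmatched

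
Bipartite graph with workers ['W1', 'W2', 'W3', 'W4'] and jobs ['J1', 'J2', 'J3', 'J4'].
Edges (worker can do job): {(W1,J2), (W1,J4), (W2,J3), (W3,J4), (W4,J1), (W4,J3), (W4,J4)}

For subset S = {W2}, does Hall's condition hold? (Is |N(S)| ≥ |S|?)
Yes: |N(S)| = 1, |S| = 1

Subset S = {W2}
Neighbors N(S) = {J3}

|N(S)| = 1, |S| = 1
Hall's condition: |N(S)| ≥ |S| is satisfied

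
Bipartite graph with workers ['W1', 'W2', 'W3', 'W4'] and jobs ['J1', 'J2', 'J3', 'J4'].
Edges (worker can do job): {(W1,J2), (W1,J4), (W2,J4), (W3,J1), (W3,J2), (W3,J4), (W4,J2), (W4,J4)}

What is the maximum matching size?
Maximum matching size = 3

Maximum matching: {(W1,J4), (W3,J1), (W4,J2)}
Size: 3

This assigns 3 workers to 3 distinct jobs.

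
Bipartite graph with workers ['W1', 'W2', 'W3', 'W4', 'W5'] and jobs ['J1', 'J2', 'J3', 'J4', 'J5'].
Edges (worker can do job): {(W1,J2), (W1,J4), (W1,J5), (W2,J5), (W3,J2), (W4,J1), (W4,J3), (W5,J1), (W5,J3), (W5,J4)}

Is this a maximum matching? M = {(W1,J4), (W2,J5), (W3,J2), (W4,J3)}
No, size 4 is not maximum

Proposed matching has size 4.
Maximum matching size for this graph: 5.

This is NOT maximum - can be improved to size 5.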